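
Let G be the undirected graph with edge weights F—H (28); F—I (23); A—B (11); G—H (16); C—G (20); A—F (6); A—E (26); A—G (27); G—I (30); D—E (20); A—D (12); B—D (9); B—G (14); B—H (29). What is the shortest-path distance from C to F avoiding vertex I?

Some routes from C to F avoiding I:
C→G→H→B→A→F: 20 + 16 + 29 + 11 + 6 = 82
C→G→A→F: 20 + 27 + 6 = 53
C→G→B→A→F: 20 + 14 + 11 + 6 = 51
C→G→B→D→A→F: 20 + 14 + 9 + 12 + 6 = 61
C→G→H→F: 20 + 16 + 28 = 64
The minimum is 51.

51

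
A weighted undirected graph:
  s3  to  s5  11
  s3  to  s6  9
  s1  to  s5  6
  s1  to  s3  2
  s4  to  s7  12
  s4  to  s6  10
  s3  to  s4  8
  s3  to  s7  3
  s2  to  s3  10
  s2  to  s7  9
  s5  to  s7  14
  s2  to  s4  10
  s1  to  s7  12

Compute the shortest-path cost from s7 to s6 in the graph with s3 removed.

Routes from s7 to s6 avoiding s3:
s7 → s2 → s4 → s6: 9 + 10 + 10 = 29
s7 → s4 → s6: 12 + 10 = 22
The minimum is 22.

22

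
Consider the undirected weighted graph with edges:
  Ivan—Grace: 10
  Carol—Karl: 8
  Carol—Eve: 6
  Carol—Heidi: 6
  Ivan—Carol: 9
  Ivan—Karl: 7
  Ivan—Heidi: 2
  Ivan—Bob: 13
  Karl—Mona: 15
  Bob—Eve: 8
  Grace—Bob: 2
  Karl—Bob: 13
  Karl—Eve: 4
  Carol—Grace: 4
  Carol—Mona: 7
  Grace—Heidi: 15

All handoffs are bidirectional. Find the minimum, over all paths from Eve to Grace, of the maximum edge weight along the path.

6

Some routes from Eve to Grace:
Eve-Karl-Carol-Grace: max(4, 8, 4) = 8
Eve-Carol-Grace: max(6, 4) = 6
Eve-Karl-Ivan-Carol-Grace: max(4, 7, 9, 4) = 9
Eve-Bob-Grace: max(8, 2) = 8
Eve-Karl-Ivan-Heidi-Carol-Grace: max(4, 7, 2, 6, 4) = 7
The minimum achievable maximum is 6.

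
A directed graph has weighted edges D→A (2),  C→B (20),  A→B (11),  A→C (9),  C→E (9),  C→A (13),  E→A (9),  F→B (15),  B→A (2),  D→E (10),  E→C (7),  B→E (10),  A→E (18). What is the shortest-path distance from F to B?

15

Paths from F to B:
F-B: 15
Shortest: 15.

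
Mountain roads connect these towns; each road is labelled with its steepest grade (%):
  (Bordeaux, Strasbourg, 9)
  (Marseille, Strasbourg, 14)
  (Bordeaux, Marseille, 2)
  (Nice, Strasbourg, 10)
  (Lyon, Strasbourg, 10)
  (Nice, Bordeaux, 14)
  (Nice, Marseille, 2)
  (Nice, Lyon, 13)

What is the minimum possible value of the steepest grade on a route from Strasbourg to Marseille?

9

Some routes from Strasbourg to Marseille:
Strasbourg→Bordeaux→Nice→Marseille: max(9, 14, 2) = 14
Strasbourg→Lyon→Nice→Marseille: max(10, 13, 2) = 13
Strasbourg→Bordeaux→Marseille: max(9, 2) = 9
Strasbourg→Nice→Marseille: max(10, 2) = 10
Strasbourg→Marseille: max(14) = 14
Smallest bottleneck: 9%.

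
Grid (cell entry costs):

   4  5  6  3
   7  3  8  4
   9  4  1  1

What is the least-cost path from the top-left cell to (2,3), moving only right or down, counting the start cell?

18

Path (0,0) → (0,1) → (1,1) → (2,1) → (2,2) → (2,3): 4 + 5 + 3 + 4 + 1 + 1 = 18.
For comparison, the top-then-right route costs 23.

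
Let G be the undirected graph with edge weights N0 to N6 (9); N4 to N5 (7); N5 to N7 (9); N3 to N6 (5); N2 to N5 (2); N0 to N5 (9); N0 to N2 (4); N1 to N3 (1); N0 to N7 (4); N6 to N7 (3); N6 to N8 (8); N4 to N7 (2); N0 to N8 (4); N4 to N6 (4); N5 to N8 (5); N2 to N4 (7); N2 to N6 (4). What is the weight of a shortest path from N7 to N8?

Some routes from N7 to N8:
N7 -> N6 -> N2 -> N5 -> N8: 3 + 4 + 2 + 5 = 14
N7 -> N6 -> N8: 3 + 8 = 11
N7 -> N4 -> N6 -> N8: 2 + 4 + 8 = 14
N7 -> N0 -> N8: 4 + 4 = 8
N7 -> N5 -> N8: 9 + 5 = 14
N7 -> N4 -> N5 -> N8: 2 + 7 + 5 = 14
Shortest: 8.

8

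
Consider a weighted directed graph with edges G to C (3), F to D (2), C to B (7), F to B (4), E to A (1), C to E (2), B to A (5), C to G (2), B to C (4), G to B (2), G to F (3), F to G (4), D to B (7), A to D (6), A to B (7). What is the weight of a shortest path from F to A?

Some routes from F to A:
F-B-C-E-A: 4 + 4 + 2 + 1 = 11
F-B-A: 4 + 5 = 9
F-G-B-A: 4 + 2 + 5 = 11
F-G-C-E-A: 4 + 3 + 2 + 1 = 10
Best route has total 9.

9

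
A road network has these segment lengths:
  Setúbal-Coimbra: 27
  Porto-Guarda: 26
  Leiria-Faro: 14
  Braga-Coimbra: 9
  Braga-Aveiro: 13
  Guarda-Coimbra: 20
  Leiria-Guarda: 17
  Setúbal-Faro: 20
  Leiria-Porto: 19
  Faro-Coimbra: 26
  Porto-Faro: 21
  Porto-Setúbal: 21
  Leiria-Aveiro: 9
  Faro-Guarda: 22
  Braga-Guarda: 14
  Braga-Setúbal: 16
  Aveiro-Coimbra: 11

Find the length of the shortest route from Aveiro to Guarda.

Checking several routes:
Aveiro-Leiria-Guarda: 9 + 17 = 26
Aveiro-Braga-Guarda: 13 + 14 = 27
Aveiro-Coimbra-Guarda: 11 + 20 = 31
Shortest: 26.

26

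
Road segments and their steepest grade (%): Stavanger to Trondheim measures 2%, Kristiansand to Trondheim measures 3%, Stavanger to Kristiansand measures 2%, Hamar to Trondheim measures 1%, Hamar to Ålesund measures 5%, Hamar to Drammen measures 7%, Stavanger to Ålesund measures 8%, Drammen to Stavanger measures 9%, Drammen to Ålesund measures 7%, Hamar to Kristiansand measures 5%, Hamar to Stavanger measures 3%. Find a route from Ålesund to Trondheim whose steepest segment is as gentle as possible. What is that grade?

Some routes from Ålesund to Trondheim:
Ålesund → Hamar → Kristiansand → Trondheim: max(5, 5, 3) = 5
Ålesund → Hamar → Stavanger → Kristiansand → Trondheim: max(5, 3, 2, 3) = 5
Ålesund → Hamar → Stavanger → Trondheim: max(5, 3, 2) = 5
Ålesund → Hamar → Trondheim: max(5, 1) = 5
Ålesund → Hamar → Kristiansand → Stavanger → Trondheim: max(5, 5, 2, 2) = 5
The minimum achievable maximum is 5%.

5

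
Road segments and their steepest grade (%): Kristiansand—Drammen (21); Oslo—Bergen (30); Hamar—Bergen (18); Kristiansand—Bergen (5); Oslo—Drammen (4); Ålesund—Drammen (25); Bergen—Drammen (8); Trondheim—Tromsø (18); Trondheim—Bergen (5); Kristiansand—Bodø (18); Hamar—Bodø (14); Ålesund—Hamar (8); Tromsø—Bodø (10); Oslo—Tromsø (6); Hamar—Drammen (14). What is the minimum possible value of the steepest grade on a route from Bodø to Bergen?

10

Comparing a few candidate routes:
Bodø → Tromsø → Oslo → Drammen → Hamar → Bergen: max(10, 6, 4, 14, 18) = 18
Bodø → Hamar → Drammen → Oslo → Tromsø → Trondheim → Bergen: max(14, 14, 4, 6, 18, 5) = 18
Bodø → Hamar → Bergen: max(14, 18) = 18
Bodø → Tromsø → Oslo → Drammen → Bergen: max(10, 6, 4, 8) = 10
Bodø → Tromsø → Trondheim → Bergen: max(10, 18, 5) = 18
Bodø → Hamar → Drammen → Bergen: max(14, 14, 8) = 14
Best route has worst link 10%.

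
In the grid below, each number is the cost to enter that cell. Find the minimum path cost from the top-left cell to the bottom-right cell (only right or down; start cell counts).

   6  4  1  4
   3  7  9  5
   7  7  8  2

22

Cheapest: r0c0 → r0c1 → r0c2 → r0c3 → r1c3 → r2c3
  6 + 4 + 1 + 4 + 5 + 2 = 22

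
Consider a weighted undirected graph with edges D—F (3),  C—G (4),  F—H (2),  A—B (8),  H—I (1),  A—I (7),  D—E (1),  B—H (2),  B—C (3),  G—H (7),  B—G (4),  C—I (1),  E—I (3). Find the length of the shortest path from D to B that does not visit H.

8

Paths from D to B avoiding H:
D -> E -> I -> C -> B: 1 + 3 + 1 + 3 = 8
D -> E -> I -> C -> G -> B: 1 + 3 + 1 + 4 + 4 = 13
D -> E -> I -> A -> B: 1 + 3 + 7 + 8 = 19
Shortest: 8.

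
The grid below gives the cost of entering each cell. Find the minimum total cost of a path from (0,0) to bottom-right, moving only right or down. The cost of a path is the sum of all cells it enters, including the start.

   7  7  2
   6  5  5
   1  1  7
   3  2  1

One optimal route is (0,0) → (1,0) → (2,0) → (2,1) → (3,1) → (3,2).
Its cost is 7 + 6 + 1 + 1 + 2 + 1 = 18.
For comparison, the top-then-right route costs 29.

18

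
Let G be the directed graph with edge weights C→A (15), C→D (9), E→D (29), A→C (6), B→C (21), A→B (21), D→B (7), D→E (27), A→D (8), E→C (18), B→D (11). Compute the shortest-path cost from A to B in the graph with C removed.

15

Routes from A to B avoiding C:
A → D → B: 8 + 7 = 15
A → B: 21
The minimum is 15.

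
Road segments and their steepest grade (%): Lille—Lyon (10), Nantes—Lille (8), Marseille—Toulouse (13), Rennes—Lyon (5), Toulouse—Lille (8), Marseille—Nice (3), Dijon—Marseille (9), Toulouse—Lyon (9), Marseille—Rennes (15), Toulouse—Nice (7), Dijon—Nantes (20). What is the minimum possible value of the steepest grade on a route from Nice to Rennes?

Some routes from Nice to Rennes:
Nice→Marseille→Toulouse→Lyon→Rennes: max(3, 13, 9, 5) = 13
Nice→Toulouse→Marseille→Rennes: max(7, 13, 15) = 15
Nice→Toulouse→Lille→Lyon→Rennes: max(7, 8, 10, 5) = 10
Nice→Marseille→Rennes: max(3, 15) = 15
Nice→Toulouse→Lyon→Rennes: max(7, 9, 5) = 9
Nice→Marseille→Toulouse→Lille→Lyon→Rennes: max(3, 13, 8, 10, 5) = 13
The minimum achievable maximum is 9%.

9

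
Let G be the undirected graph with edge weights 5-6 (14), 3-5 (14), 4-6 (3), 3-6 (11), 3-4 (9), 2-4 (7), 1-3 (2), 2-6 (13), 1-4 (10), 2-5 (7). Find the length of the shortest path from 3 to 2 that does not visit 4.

Routes from 3 to 2 avoiding 4:
3 - 6 - 2: 11 + 13 = 24
3 - 5 - 6 - 2: 14 + 14 + 13 = 41
3 - 5 - 2: 14 + 7 = 21
3 - 6 - 5 - 2: 11 + 14 + 7 = 32
Shortest: 21.

21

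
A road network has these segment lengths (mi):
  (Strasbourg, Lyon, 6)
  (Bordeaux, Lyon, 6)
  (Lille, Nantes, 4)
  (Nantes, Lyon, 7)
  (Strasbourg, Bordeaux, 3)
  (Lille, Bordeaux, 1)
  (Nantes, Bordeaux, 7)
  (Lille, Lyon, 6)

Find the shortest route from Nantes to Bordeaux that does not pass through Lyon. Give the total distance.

Paths from Nantes to Bordeaux avoiding Lyon:
Nantes → Bordeaux: 7
Nantes → Lille → Bordeaux: 4 + 1 = 5
The minimum is 5 mi.

5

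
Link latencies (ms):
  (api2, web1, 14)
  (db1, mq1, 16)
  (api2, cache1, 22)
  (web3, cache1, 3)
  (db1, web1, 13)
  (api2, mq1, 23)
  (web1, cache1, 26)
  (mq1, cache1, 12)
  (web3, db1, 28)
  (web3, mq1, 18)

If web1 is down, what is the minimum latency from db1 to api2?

A few of the db1→api2 routes:
db1 - mq1 - cache1 - api2: 16 + 12 + 22 = 50
db1 - web3 - cache1 - api2: 28 + 3 + 22 = 53
db1 - mq1 - web3 - cache1 - api2: 16 + 18 + 3 + 22 = 59
db1 - web3 - cache1 - mq1 - api2: 28 + 3 + 12 + 23 = 66
db1 - mq1 - api2: 16 + 23 = 39
Shortest: 39 ms.

39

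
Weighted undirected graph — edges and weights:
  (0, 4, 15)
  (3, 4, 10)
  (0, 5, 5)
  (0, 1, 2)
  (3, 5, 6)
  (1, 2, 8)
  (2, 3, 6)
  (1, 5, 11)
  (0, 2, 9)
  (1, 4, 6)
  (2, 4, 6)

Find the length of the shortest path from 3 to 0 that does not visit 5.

15

Some routes from 3 to 0 avoiding 5:
3 -> 2 -> 0: 6 + 9 = 15
3 -> 4 -> 1 -> 0: 10 + 6 + 2 = 18
3 -> 2 -> 1 -> 0: 6 + 8 + 2 = 16
Best route has total 15.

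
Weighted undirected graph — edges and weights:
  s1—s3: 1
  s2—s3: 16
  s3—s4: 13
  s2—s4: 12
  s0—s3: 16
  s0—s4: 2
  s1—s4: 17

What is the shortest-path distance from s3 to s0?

Routes from s3 to s0:
s3 - s2 - s4 - s0: 16 + 12 + 2 = 30
s3 - s4 - s0: 13 + 2 = 15
s3 - s1 - s4 - s0: 1 + 17 + 2 = 20
s3 - s0: 16
The minimum is 15.

15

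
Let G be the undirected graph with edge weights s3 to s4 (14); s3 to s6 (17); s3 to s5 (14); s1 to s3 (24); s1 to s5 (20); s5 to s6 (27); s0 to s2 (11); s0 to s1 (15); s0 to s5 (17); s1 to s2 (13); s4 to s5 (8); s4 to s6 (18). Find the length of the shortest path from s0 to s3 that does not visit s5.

Paths from s0 to s3 avoiding s5:
s0-s1-s3: 15 + 24 = 39
s0-s2-s1-s3: 11 + 13 + 24 = 48
The minimum is 39.

39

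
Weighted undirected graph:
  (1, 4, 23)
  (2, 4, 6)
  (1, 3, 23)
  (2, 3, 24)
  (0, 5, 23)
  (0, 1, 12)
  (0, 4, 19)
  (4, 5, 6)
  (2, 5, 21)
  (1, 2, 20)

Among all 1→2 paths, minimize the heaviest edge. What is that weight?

Comparing a few candidate routes:
1→2: max(20) = 20
1→0→4→5→2: max(12, 19, 6, 21) = 21
1→0→4→2: max(12, 19, 6) = 19
1→0→5→4→2: max(12, 23, 6, 6) = 23
1→0→5→2: max(12, 23, 21) = 23
Smallest bottleneck: 19.

19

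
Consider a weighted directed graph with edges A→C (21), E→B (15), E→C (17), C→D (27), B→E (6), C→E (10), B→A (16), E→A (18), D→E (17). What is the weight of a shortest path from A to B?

Candidate routes:
A - C - E - B: 21 + 10 + 15 = 46
A - C - D - E - B: 21 + 27 + 17 + 15 = 80
Best route has total 46.

46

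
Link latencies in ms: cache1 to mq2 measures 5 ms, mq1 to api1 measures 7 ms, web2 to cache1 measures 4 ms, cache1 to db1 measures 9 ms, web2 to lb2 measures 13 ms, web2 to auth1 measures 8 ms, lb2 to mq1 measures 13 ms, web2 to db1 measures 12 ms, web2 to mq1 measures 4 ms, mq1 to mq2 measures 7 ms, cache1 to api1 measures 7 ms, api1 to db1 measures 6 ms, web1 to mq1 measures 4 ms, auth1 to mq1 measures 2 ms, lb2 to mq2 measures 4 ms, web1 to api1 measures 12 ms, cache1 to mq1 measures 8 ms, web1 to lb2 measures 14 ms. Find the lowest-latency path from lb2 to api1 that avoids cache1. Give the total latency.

18

Checking several routes:
lb2 -> mq2 -> mq1 -> api1: 4 + 7 + 7 = 18
lb2 -> mq1 -> api1: 13 + 7 = 20
lb2 -> web2 -> mq1 -> api1: 13 + 4 + 7 = 24
The minimum is 18 ms.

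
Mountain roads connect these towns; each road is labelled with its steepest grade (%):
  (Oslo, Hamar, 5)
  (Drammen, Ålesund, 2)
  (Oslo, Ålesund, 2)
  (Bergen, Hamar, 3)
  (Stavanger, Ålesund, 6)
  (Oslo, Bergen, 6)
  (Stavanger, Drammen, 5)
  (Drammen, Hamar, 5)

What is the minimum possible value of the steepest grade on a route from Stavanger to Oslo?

5

Checking several routes:
Stavanger→Drammen→Hamar→Bergen→Oslo: max(5, 5, 3, 6) = 6
Stavanger→Drammen→Ålesund→Oslo: max(5, 2, 2) = 5
Stavanger→Drammen→Hamar→Oslo: max(5, 5, 5) = 5
Smallest bottleneck: 5%.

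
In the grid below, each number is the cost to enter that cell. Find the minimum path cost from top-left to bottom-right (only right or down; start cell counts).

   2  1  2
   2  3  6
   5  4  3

13

Path [0,0] -> [0,1] -> [1,1] -> [2,1] -> [2,2]: 2 + 1 + 3 + 4 + 3 = 13.
For comparison, the top-then-right route costs 14.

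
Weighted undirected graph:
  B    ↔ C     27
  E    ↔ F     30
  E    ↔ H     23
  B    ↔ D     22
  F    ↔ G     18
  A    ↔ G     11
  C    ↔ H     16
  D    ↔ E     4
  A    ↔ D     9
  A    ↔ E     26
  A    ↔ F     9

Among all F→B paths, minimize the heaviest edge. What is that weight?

A few of the F→B routes:
F - A - E - D - B: max(9, 26, 4, 22) = 26
F - A - D - E - H - C - B: max(9, 9, 4, 23, 16, 27) = 27
F - G - A - D - B: max(18, 11, 9, 22) = 22
F - G - A - E - D - B: max(18, 11, 26, 4, 22) = 26
F - A - D - B: max(9, 9, 22) = 22
The minimum achievable maximum is 22.

22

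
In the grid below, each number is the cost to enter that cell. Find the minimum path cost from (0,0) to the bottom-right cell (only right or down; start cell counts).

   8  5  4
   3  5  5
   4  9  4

Best path: [0,0]→[1,0]→[1,1]→[1,2]→[2,2]
Cost: 8 + 3 + 5 + 5 + 4 = 25
For comparison, the top-then-right route costs 26.

25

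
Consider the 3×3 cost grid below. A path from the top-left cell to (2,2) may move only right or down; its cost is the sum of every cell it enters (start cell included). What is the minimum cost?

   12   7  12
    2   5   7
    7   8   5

One optimal route is r0c0→r1c0→r1c1→r1c2→r2c2.
Its cost is 12 + 2 + 5 + 7 + 5 = 31.
(Top row then right column would cost 43.)

31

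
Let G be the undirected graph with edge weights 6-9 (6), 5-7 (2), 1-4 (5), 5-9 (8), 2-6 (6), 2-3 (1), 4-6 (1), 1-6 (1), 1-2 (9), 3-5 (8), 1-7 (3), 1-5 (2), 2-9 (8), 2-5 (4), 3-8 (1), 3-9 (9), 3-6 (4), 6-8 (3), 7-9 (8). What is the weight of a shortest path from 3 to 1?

Some routes from 3 to 1:
3 - 2 - 5 - 1: 1 + 4 + 2 = 7
3 - 6 - 4 - 1: 4 + 1 + 5 = 10
3 - 6 - 1: 4 + 1 = 5
3 - 8 - 6 - 1: 1 + 3 + 1 = 5
3 - 2 - 6 - 1: 1 + 6 + 1 = 8
3 - 5 - 1: 8 + 2 = 10
Shortest: 5.

5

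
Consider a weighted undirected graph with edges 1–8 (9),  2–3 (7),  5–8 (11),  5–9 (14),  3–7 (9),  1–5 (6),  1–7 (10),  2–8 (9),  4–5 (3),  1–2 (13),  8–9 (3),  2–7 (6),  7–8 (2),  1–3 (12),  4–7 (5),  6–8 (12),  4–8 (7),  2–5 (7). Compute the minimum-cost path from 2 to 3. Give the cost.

Comparing a few candidate routes:
2-1-3: 13 + 12 = 25
2-5-4-7-3: 7 + 3 + 5 + 9 = 24
2-8-7-3: 9 + 2 + 9 = 20
2-5-1-3: 7 + 6 + 12 = 25
2-3: 7
2-7-3: 6 + 9 = 15
Shortest: 7.

7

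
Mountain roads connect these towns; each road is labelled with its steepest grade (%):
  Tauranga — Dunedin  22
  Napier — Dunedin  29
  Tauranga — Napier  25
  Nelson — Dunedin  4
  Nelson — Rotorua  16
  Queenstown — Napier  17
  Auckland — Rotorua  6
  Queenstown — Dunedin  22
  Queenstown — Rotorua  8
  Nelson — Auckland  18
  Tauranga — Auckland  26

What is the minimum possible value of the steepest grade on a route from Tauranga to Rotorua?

Checking several routes:
Tauranga -> Napier -> Queenstown -> Dunedin -> Nelson -> Rotorua: max(25, 17, 22, 4, 16) = 25
Tauranga -> Dunedin -> Queenstown -> Rotorua: max(22, 22, 8) = 22
Tauranga -> Dunedin -> Nelson -> Auckland -> Rotorua: max(22, 4, 18, 6) = 22
Tauranga -> Dunedin -> Nelson -> Rotorua: max(22, 4, 16) = 22
Smallest bottleneck: 22%.

22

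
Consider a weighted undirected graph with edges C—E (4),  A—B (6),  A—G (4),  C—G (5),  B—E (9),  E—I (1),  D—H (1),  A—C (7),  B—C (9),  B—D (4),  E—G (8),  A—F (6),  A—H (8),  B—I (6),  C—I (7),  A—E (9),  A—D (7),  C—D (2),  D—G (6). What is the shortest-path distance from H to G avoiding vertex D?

12

A few of the H→G routes:
H -> A -> C -> G: 8 + 7 + 5 = 20
H -> A -> G: 8 + 4 = 12
H -> A -> E -> G: 8 + 9 + 8 = 25
Shortest: 12.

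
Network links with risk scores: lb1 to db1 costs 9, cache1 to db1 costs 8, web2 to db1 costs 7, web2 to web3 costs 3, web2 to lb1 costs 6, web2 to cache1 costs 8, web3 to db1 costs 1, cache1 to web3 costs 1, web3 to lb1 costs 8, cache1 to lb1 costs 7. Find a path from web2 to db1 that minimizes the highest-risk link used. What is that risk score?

Comparing a few candidate routes:
web2 -> web3 -> db1: max(3, 1) = 3
web2 -> cache1 -> lb1 -> web3 -> db1: max(8, 7, 8, 1) = 8
web2 -> cache1 -> web3 -> db1: max(8, 1, 1) = 8
web2 -> cache1 -> db1: max(8, 8) = 8
web2 -> lb1 -> cache1 -> web3 -> db1: max(6, 7, 1, 1) = 7
web2 -> db1: max(7) = 7
Best route has worst link 3.

3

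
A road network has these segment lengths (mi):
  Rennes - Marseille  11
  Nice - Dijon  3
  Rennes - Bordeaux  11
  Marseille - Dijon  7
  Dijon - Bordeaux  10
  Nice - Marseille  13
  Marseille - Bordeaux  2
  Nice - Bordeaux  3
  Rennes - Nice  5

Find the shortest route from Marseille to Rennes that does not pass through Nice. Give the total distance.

11

Candidate routes:
Marseille-Rennes: 11
Marseille-Bordeaux-Rennes: 2 + 11 = 13
Marseille-Dijon-Bordeaux-Rennes: 7 + 10 + 11 = 28
The minimum is 11 mi.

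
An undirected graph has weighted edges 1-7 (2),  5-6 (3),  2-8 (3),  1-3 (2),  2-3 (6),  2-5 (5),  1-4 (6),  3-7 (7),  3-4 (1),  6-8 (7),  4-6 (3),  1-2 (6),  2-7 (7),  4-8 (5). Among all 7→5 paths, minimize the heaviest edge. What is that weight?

3

Some routes from 7 to 5:
7-1-4-8-2-5: max(2, 6, 5, 3, 5) = 6
7-1-3-4-8-2-5: max(2, 2, 1, 5, 3, 5) = 5
7-1-4-3-2-5: max(2, 6, 1, 6, 5) = 6
7-1-3-2-5: max(2, 2, 6, 5) = 6
7-1-3-4-6-5: max(2, 2, 1, 3, 3) = 3
7-1-4-6-5: max(2, 6, 3, 3) = 6
The minimum achievable maximum is 3.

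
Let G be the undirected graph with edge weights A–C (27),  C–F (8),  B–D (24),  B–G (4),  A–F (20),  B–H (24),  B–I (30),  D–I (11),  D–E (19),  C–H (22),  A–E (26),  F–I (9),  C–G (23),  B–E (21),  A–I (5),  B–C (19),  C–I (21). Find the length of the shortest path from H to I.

39

Comparing a few candidate routes:
H→B→I: 24 + 30 = 54
H→C→F→I: 22 + 8 + 9 = 39
H→C→I: 22 + 21 = 43
Best route has total 39.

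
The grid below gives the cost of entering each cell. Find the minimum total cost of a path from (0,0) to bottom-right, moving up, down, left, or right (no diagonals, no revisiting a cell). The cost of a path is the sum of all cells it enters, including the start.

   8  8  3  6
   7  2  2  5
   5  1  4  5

27

Cheapest: (0,0)→(1,0)→(1,1)→(2,1)→(2,2)→(2,3)
  8 + 7 + 2 + 1 + 4 + 5 = 27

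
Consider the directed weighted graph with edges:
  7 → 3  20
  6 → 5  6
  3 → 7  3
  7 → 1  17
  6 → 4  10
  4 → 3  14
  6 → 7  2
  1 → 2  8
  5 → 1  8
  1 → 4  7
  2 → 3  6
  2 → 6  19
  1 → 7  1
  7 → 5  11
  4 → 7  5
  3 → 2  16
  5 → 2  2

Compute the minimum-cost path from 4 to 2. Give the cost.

18

Checking several routes:
4-3-7-5-2: 14 + 3 + 11 + 2 = 30
4-3-2: 14 + 16 = 30
4-7-5-2: 5 + 11 + 2 = 18
4-7-1-2: 5 + 17 + 8 = 30
Best route has total 18.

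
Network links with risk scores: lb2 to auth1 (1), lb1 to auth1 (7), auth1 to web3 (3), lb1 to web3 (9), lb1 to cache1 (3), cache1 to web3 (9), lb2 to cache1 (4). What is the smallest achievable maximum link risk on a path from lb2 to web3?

Candidate routes:
lb2-cache1-lb1-web3: max(4, 3, 9) = 9
lb2-cache1-lb1-auth1-web3: max(4, 3, 7, 3) = 7
lb2-auth1-web3: max(1, 3) = 3
lb2-auth1-lb1-web3: max(1, 7, 9) = 9
lb2-auth1-lb1-cache1-web3: max(1, 7, 3, 9) = 9
lb2-cache1-web3: max(4, 9) = 9
Best route has worst link 3.

3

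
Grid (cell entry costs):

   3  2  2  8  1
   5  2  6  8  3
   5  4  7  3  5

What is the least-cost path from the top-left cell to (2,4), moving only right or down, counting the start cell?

Take r0c0→r0c1→r0c2→r0c3→r0c4→r1c4→r2c4 for a total of 3 + 2 + 2 + 8 + 1 + 3 + 5 = 24.

24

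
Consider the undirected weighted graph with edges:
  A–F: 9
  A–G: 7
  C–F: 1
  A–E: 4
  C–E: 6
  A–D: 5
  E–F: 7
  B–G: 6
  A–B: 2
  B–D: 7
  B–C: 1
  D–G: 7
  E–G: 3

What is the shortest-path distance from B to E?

Checking several routes:
B-A-E: 2 + 4 = 6
B-C-F-E: 1 + 1 + 7 = 9
B-C-E: 1 + 6 = 7
B-A-G-E: 2 + 7 + 3 = 12
B-G-E: 6 + 3 = 9
The minimum is 6.

6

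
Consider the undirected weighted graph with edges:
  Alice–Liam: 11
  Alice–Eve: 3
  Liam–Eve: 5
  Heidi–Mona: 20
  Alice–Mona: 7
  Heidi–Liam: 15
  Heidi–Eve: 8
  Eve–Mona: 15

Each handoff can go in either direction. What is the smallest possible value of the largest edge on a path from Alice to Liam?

5

Checking several routes:
Alice→Eve→Heidi→Liam: max(3, 8, 15) = 15
Alice→Mona→Eve→Heidi→Liam: max(7, 15, 8, 15) = 15
Alice→Liam: max(11) = 11
Alice→Mona→Eve→Liam: max(7, 15, 5) = 15
Alice→Eve→Liam: max(3, 5) = 5
The minimum achievable maximum is 5.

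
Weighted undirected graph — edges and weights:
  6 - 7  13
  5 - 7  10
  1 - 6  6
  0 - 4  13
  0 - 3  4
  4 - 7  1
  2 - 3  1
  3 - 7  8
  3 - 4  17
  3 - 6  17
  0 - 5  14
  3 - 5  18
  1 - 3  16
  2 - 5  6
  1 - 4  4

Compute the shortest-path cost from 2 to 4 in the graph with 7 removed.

18

Comparing a few candidate routes:
2-3-6-1-4: 1 + 17 + 6 + 4 = 28
2-3-1-4: 1 + 16 + 4 = 21
2-3-0-4: 1 + 4 + 13 = 18
2-3-4: 1 + 17 = 18
Best route has total 18.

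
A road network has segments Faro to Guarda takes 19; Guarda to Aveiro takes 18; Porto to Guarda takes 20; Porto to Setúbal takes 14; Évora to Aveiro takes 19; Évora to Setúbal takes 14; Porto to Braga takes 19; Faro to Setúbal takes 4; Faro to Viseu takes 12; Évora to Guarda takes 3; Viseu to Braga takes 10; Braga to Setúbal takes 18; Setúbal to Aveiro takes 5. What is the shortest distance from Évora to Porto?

23

Some routes from Évora to Porto:
Évora - Guarda - Aveiro - Setúbal - Porto: 3 + 18 + 5 + 14 = 40
Évora - Aveiro - Setúbal - Porto: 19 + 5 + 14 = 38
Évora - Guarda - Faro - Setúbal - Porto: 3 + 19 + 4 + 14 = 40
Évora - Setúbal - Porto: 14 + 14 = 28
Évora - Guarda - Porto: 3 + 20 = 23
Best route has total 23.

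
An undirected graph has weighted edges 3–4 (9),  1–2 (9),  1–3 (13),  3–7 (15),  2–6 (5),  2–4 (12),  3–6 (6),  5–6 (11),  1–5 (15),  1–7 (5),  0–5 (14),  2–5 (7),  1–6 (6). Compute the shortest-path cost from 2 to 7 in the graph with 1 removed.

Candidate routes:
2-4-3-7: 12 + 9 + 15 = 36
2-5-6-3-7: 7 + 11 + 6 + 15 = 39
2-6-3-7: 5 + 6 + 15 = 26
Shortest: 26.

26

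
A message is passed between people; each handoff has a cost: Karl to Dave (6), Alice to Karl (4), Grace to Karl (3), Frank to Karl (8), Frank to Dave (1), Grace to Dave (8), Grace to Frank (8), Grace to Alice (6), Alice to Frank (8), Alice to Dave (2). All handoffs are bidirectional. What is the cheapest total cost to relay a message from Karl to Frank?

Some routes from Karl to Frank:
Karl -> Grace -> Frank: 3 + 8 = 11
Karl -> Dave -> Frank: 6 + 1 = 7
Karl -> Frank: 8
Karl -> Alice -> Dave -> Frank: 4 + 2 + 1 = 7
Shortest: 7.

7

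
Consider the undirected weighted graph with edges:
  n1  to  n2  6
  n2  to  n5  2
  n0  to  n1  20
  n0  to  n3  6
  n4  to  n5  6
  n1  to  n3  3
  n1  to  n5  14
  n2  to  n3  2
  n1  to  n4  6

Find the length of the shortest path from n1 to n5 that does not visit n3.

Routes from n1 to n5 avoiding n3:
n1 - n2 - n5: 6 + 2 = 8
n1 - n4 - n5: 6 + 6 = 12
n1 - n5: 14
The minimum is 8.

8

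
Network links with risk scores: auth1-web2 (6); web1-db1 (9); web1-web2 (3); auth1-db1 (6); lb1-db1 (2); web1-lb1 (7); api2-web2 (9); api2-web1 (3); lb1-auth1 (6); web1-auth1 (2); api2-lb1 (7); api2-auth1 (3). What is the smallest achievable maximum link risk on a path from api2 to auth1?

Comparing a few candidate routes:
api2→web1→auth1: max(3, 2) = 3
api2→web1→web2→auth1: max(3, 3, 6) = 6
api2→auth1: max(3) = 3
api2→web1→lb1→auth1: max(3, 7, 6) = 7
api2→web1→lb1→db1→auth1: max(3, 7, 2, 6) = 7
Best route has worst link 3.

3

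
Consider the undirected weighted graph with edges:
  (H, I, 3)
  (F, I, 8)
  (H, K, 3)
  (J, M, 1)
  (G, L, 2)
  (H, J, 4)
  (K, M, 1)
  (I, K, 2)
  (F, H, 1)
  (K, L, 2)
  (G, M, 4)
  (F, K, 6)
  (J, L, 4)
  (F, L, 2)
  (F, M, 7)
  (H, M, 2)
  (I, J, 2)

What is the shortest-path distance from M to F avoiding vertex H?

Some routes from M to F avoiding H:
M - K - F: 1 + 6 = 7
M - J - L - F: 1 + 4 + 2 = 7
M - K - L - F: 1 + 2 + 2 = 5
M - J - I - K - L - F: 1 + 2 + 2 + 2 + 2 = 9
M - F: 7
M - G - L - F: 4 + 2 + 2 = 8
Best route has total 5.

5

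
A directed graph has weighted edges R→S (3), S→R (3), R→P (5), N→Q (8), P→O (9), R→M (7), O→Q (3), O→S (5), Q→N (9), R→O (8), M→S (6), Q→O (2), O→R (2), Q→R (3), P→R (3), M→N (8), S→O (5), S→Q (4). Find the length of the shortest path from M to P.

14

Comparing a few candidate routes:
M-S-O-R-P: 6 + 5 + 2 + 5 = 18
M-S-R-P: 6 + 3 + 5 = 14
M-S-Q-R-P: 6 + 4 + 3 + 5 = 18
Shortest: 14.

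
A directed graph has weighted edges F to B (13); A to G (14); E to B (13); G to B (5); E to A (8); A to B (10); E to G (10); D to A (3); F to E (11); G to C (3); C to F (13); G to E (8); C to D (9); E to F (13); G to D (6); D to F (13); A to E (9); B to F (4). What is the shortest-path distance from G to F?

Checking several routes:
G-D-F: 6 + 13 = 19
G-E-F: 8 + 13 = 21
G-C-F: 3 + 13 = 16
G-B-F: 5 + 4 = 9
The minimum is 9.

9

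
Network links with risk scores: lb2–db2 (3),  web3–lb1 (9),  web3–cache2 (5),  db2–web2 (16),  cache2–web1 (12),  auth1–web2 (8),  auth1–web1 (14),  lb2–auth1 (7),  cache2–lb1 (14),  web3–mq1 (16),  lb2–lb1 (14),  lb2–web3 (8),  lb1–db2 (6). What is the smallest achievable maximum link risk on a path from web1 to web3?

Comparing a few candidate routes:
web1 → cache2 → lb1 → web3: max(12, 14, 9) = 14
web1 → cache2 → lb1 → db2 → lb2 → web3: max(12, 14, 6, 3, 8) = 14
web1 → cache2 → web3: max(12, 5) = 12
web1 → cache2 → lb1 → lb2 → web3: max(12, 14, 14, 8) = 14
web1 → auth1 → lb2 → db2 → lb1 → cache2 → web3: max(14, 7, 3, 6, 14, 5) = 14
web1 → auth1 → lb2 → db2 → lb1 → web3: max(14, 7, 3, 6, 9) = 14
Smallest bottleneck: 12.

12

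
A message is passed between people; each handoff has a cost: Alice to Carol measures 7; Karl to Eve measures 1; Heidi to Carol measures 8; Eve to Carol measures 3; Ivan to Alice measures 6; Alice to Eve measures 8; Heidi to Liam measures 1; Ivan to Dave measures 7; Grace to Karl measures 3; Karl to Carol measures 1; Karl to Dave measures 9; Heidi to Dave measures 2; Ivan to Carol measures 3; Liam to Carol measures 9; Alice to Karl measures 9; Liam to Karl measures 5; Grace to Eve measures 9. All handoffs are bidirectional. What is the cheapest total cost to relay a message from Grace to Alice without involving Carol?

Comparing a few candidate routes:
Grace→Karl→Alice: 3 + 9 = 12
Grace→Karl→Eve→Alice: 3 + 1 + 8 = 12
Grace→Eve→Alice: 9 + 8 = 17
The minimum is 12.

12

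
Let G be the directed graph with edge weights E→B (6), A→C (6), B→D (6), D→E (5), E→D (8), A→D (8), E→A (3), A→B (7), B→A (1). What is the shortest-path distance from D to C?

14

Candidate routes:
D → E → B → A → C: 5 + 6 + 1 + 6 = 18
D → E → A → C: 5 + 3 + 6 = 14
Shortest: 14.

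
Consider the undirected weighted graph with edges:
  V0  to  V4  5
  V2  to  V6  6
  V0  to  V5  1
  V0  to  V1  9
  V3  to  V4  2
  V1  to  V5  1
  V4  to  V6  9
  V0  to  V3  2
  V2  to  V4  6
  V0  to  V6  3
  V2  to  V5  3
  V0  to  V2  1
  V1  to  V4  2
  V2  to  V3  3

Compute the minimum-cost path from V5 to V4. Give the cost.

3

Comparing a few candidate routes:
V5→V1→V4: 1 + 2 = 3
V5→V0→V3→V4: 1 + 2 + 2 = 5
V5→V0→V4: 1 + 5 = 6
Best route has total 3.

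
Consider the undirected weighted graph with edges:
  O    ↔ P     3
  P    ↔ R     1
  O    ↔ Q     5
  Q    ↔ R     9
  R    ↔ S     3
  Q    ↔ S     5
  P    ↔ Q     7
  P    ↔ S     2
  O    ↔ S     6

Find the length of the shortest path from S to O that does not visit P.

6

Paths from S to O avoiding P:
S -> R -> Q -> O: 3 + 9 + 5 = 17
S -> O: 6
S -> Q -> O: 5 + 5 = 10
Shortest: 6.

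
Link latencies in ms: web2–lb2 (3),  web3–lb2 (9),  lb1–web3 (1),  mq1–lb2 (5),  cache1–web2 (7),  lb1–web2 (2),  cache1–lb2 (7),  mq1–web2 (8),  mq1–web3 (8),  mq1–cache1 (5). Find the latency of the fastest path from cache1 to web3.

10

Some routes from cache1 to web3:
cache1 → web2 → lb1 → web3: 7 + 2 + 1 = 10
cache1 → mq1 → web2 → lb1 → web3: 5 + 8 + 2 + 1 = 16
cache1 → mq1 → web3: 5 + 8 = 13
cache1 → lb2 → web2 → lb1 → web3: 7 + 3 + 2 + 1 = 13
The minimum is 10 ms.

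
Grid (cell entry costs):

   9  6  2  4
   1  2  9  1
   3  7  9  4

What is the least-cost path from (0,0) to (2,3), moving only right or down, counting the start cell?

26

Cheapest: (0,0)→(0,1)→(0,2)→(0,3)→(1,3)→(2,3)
  9 + 6 + 2 + 4 + 1 + 4 = 26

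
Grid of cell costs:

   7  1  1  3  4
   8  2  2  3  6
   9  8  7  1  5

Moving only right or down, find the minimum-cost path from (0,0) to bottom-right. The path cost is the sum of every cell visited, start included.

20

One optimal route is r0c0→r0c1→r0c2→r1c2→r1c3→r2c3→r2c4.
Its cost is 7 + 1 + 1 + 2 + 3 + 1 + 5 = 20.
For comparison, the top-then-right route costs 27.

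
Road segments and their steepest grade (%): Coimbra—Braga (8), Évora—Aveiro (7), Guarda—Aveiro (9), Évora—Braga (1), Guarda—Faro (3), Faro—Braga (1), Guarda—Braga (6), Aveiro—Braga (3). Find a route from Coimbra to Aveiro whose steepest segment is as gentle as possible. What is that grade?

8

Comparing a few candidate routes:
Coimbra-Braga-Évora-Aveiro: max(8, 1, 7) = 8
Coimbra-Braga-Faro-Guarda-Aveiro: max(8, 1, 3, 9) = 9
Coimbra-Braga-Aveiro: max(8, 3) = 8
The minimum achievable maximum is 8%.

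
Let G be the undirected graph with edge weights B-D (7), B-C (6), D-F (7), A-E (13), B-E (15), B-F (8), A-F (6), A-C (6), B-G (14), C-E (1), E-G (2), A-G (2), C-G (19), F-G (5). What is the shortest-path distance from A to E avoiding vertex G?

7

Comparing a few candidate routes:
A→F→B→C→E: 6 + 8 + 6 + 1 = 21
A→E: 13
A→C→E: 6 + 1 = 7
Best route has total 7.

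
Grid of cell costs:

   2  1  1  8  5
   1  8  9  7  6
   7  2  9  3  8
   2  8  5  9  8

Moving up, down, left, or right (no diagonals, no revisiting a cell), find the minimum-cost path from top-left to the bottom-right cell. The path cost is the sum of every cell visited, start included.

38

Cheapest: r0c0 → r0c1 → r0c2 → r0c3 → r1c3 → r2c3 → r2c4 → r3c4
  2 + 1 + 1 + 8 + 7 + 3 + 8 + 8 = 38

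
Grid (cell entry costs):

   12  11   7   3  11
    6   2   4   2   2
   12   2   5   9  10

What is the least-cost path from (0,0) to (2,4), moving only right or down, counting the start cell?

Path (0,0) → (1,0) → (1,1) → (1,2) → (1,3) → (1,4) → (2,4): 12 + 6 + 2 + 4 + 2 + 2 + 10 = 38.
For comparison, the top-then-right route costs 56.

38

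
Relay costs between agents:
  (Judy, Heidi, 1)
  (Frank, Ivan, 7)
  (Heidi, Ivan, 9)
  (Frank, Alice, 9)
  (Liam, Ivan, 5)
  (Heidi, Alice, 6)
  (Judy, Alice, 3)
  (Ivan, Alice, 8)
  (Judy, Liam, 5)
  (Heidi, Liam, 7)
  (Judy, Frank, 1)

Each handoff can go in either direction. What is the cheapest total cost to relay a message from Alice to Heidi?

4

Checking several routes:
Alice → Judy → Heidi: 3 + 1 = 4
Alice → Heidi: 6
Alice → Frank → Judy → Heidi: 9 + 1 + 1 = 11
Shortest: 4.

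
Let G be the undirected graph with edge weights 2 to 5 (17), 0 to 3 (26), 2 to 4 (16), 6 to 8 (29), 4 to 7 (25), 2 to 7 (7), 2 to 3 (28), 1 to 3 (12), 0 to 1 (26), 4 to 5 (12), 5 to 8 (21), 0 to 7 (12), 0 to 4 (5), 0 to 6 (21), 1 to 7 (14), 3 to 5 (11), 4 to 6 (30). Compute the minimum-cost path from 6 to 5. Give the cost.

Comparing a few candidate routes:
6→4→5: 30 + 12 = 42
6→8→5: 29 + 21 = 50
6→0→4→5: 21 + 5 + 12 = 38
Best route has total 38.

38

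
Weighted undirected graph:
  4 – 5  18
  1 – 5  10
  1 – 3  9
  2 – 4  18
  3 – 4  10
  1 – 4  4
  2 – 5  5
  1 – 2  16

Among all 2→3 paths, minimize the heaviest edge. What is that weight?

10

Some routes from 2 to 3:
2→1→4→3: max(16, 4, 10) = 16
2→5→4→3: max(5, 18, 10) = 18
2→5→4→1→3: max(5, 18, 4, 9) = 18
2→5→1→4→3: max(5, 10, 4, 10) = 10
2→5→1→3: max(5, 10, 9) = 10
2→1→3: max(16, 9) = 16
The minimum achievable maximum is 10.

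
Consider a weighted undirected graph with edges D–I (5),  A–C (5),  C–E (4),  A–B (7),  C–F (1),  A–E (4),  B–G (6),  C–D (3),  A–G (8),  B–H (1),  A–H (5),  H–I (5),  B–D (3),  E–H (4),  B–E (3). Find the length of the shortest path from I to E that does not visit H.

Checking several routes:
I -> D -> C -> E: 5 + 3 + 4 = 12
I -> D -> C -> A -> B -> E: 5 + 3 + 5 + 7 + 3 = 23
I -> D -> B -> A -> E: 5 + 3 + 7 + 4 = 19
I -> D -> C -> A -> E: 5 + 3 + 5 + 4 = 17
I -> D -> B -> A -> C -> E: 5 + 3 + 7 + 5 + 4 = 24
I -> D -> B -> E: 5 + 3 + 3 = 11
Shortest: 11.

11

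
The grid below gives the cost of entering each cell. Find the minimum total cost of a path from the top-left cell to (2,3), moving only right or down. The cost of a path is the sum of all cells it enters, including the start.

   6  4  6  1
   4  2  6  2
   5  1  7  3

22

One optimal route is r0c0 -> r0c1 -> r0c2 -> r0c3 -> r1c3 -> r2c3.
Its cost is 6 + 4 + 6 + 1 + 2 + 3 = 22.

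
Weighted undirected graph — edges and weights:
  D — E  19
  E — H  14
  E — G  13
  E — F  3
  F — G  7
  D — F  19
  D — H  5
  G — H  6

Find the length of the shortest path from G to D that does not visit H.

26

Paths from G to D avoiding H:
G - E - F - D: 13 + 3 + 19 = 35
G - F - D: 7 + 19 = 26
G - F - E - D: 7 + 3 + 19 = 29
G - E - D: 13 + 19 = 32
The minimum is 26.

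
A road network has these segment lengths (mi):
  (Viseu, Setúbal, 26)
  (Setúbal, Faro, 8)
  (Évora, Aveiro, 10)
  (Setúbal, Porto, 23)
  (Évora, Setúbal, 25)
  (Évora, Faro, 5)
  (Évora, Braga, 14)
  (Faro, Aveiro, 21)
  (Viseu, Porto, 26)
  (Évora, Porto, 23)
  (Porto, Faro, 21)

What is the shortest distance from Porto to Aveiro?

A few of the Porto→Aveiro routes:
Porto - Évora - Faro - Aveiro: 23 + 5 + 21 = 49
Porto - Évora - Aveiro: 23 + 10 = 33
Porto - Faro - Aveiro: 21 + 21 = 42
Porto - Faro - Évora - Aveiro: 21 + 5 + 10 = 36
Porto - Setúbal - Faro - Évora - Aveiro: 23 + 8 + 5 + 10 = 46
The minimum is 33 mi.

33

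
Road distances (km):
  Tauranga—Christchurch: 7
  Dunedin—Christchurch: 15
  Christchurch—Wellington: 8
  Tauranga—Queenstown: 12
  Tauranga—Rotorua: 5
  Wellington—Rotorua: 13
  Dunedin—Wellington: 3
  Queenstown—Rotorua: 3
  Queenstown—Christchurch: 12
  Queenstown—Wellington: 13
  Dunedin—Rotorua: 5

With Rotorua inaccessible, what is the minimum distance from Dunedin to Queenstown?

16

Paths from Dunedin to Queenstown avoiding Rotorua:
Dunedin→Christchurch→Queenstown: 15 + 12 = 27
Dunedin→Wellington→Christchurch→Queenstown: 3 + 8 + 12 = 23
Dunedin→Wellington→Queenstown: 3 + 13 = 16
Dunedin→Wellington→Christchurch→Tauranga→Queenstown: 3 + 8 + 7 + 12 = 30
Dunedin→Christchurch→Tauranga→Queenstown: 15 + 7 + 12 = 34
Dunedin→Christchurch→Wellington→Queenstown: 15 + 8 + 13 = 36
Best route has total 16 km.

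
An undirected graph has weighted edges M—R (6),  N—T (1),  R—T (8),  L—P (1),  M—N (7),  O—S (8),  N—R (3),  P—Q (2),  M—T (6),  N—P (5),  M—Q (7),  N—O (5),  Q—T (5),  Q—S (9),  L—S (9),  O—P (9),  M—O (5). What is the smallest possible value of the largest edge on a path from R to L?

Checking several routes:
R - N - P - L: max(3, 5, 1) = 5
R - N - T - Q - P - L: max(3, 1, 5, 2, 1) = 5
R - M - O - N - T - Q - P - L: max(6, 5, 5, 1, 5, 2, 1) = 6
R - M - O - N - P - L: max(6, 5, 5, 5, 1) = 6
R - M - T - Q - P - L: max(6, 6, 5, 2, 1) = 6
The minimum achievable maximum is 5.

5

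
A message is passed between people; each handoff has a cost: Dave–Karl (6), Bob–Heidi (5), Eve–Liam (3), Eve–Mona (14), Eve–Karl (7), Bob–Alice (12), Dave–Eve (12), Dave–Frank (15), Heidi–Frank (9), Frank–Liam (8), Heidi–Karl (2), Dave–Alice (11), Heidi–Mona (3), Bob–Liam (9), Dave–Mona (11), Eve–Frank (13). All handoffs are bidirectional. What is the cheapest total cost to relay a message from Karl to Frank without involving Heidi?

A few of the Karl→Frank routes:
Karl→Dave→Frank: 6 + 15 = 21
Karl→Eve→Liam→Frank: 7 + 3 + 8 = 18
Karl→Dave→Eve→Frank: 6 + 12 + 13 = 31
Karl→Eve→Frank: 7 + 13 = 20
Karl→Dave→Eve→Liam→Frank: 6 + 12 + 3 + 8 = 29
The minimum is 18.

18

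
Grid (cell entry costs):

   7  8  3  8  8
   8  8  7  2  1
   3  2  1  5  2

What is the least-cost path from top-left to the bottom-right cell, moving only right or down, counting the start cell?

28

Take (0,0) → (1,0) → (2,0) → (2,1) → (2,2) → (2,3) → (2,4) for a total of 7 + 8 + 3 + 2 + 1 + 5 + 2 = 28.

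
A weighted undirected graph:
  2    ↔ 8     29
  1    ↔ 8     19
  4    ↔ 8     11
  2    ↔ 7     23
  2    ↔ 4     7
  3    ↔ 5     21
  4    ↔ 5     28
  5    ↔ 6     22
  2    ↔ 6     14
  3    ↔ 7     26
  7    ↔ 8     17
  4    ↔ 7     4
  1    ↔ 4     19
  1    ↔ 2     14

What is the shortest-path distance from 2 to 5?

Checking several routes:
2 -> 6 -> 5: 14 + 22 = 36
2 -> 4 -> 5: 7 + 28 = 35
2 -> 1 -> 4 -> 5: 14 + 19 + 28 = 61
2 -> 4 -> 7 -> 3 -> 5: 7 + 4 + 26 + 21 = 58
2 -> 7 -> 4 -> 5: 23 + 4 + 28 = 55
The minimum is 35.

35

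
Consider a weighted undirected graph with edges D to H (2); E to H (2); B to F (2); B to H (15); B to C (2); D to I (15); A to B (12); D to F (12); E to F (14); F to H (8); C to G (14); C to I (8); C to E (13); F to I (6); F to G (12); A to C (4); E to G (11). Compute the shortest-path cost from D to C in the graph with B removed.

17

A few of the D→C routes:
D -> H -> F -> I -> C: 2 + 8 + 6 + 8 = 24
D -> H -> E -> G -> C: 2 + 2 + 11 + 14 = 29
D -> I -> C: 15 + 8 = 23
D -> F -> I -> C: 12 + 6 + 8 = 26
D -> H -> E -> C: 2 + 2 + 13 = 17
Shortest: 17.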